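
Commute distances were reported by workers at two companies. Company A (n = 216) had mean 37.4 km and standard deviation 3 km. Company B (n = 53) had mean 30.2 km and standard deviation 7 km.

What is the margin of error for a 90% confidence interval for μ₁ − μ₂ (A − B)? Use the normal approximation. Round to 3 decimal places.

1.617

Standard errors of each mean: 3/√216 = 0.2041 and 7/√53 = 0.9615.
SE(x̄₁ − x̄₂) = √(0.2041² + 0.9615²) = 0.9829 for independent samples with unequal variances.
With z* = 1.645, the margin is 1.645 × 0.9829 = 1.6169.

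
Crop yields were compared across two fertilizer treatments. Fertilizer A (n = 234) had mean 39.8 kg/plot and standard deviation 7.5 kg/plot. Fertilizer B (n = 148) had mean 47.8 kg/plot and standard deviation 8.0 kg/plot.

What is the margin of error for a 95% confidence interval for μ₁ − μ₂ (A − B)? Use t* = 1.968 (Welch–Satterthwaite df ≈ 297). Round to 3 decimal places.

SE₁ = s₁/√n₁ = 7.5/√234 = 0.4903; SE₂ = 8.0/√148 = 0.6576.
Independent samples, unequal variances: SE_diff = √(SE₁² + SE₂²) = √(0.24039409 + 0.43243776) = 0.8203.
t* = 1.968, so margin of error = 1.968 × 0.8203 = 1.6144.

1.614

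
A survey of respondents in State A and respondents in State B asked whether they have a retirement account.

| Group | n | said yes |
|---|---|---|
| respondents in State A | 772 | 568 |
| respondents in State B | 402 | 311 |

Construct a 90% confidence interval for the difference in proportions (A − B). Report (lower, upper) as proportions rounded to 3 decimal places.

(-0.081, 0.005)

Sample proportions: 568/772 = 0.7358, 311/402 = 0.7736.
Each SE is √(p̂(1−p̂)/n): √(0.7358·0.2642/772) = 0.01587 and √(0.7736·0.2264/402) = 0.02087.
SE(p̂₁ − p̂₂) = √(SE₁² + SE₂²) = √(0.0002518569 + 0.0004355569) = 0.02622, since the two samples are independent.
At 90% confidence z* = 1.645; margin = 1.645 × 0.02622 = 0.04313.
The difference is 0.7358 − 0.7736 = -0.0378, so the interval is -0.0378 ± 0.04313 = (-0.081, 0.005).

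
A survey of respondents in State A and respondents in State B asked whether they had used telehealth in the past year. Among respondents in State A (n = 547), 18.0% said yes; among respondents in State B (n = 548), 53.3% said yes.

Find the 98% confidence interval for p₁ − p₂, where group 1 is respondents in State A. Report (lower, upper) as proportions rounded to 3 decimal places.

The two standard errors are √(0.1800×0.8200/547) = 0.01643 and √(0.5330×0.4670/548) = 0.02131.
Because the samples are independent, SE_diff = √(0.01643² + 0.02131²) = 0.02691.
Using z* = 2.326 for 98%, ME = 2.326 × 0.02691 = 0.06259.
p̂₁ − p̂₂ = -0.3530; interval -0.3530 ± 0.06259 gives (-0.416, -0.290).

(-0.416, -0.290)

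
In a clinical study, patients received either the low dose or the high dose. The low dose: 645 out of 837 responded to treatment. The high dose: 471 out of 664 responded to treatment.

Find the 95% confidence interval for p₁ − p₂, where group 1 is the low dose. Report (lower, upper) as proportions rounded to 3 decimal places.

(0.017, 0.106)

First, p̂₁ = 645/837 = 0.7706; p̂₂ = 471/664 = 0.7093.
The two standard errors are √(0.7706×0.2294/837) = 0.01453 and √(0.7093×0.2907/664) = 0.01762.
Because the samples are independent, SE_diff = √(0.01453² + 0.01762²) = 0.02284.
Using z* = 1.960 for 95%, ME = 1.960 × 0.02284 = 0.04477.
p̂₁ − p̂₂ = 0.0613; interval 0.0613 ± 0.04477 gives (0.017, 0.106).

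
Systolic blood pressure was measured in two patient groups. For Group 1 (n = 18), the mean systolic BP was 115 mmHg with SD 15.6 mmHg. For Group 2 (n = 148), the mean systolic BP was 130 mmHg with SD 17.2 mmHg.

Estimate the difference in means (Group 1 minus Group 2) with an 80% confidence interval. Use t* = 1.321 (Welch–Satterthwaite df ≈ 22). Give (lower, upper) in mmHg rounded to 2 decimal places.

Standard errors of each mean: 15.6/√18 = 3.6770 and 17.2/√148 = 1.4138.
SE(x̄₁ − x̄₂) = √(3.6770² + 1.4138²) = 3.9394 for independent samples with unequal variances.
With t* = 1.321, the margin is 1.321 × 3.9394 = 5.2039.
x̄₁ − x̄₂ = 115 − 130 = -15.0000; the interval is -15.0000 ± 5.2039 = (-20.20, -9.80).

(-20.20, -9.80)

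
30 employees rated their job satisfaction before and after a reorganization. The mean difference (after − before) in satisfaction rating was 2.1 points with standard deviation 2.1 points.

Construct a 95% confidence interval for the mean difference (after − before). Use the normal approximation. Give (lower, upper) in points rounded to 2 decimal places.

(1.35, 2.85)

Paired design: SE = s_d/√n = 2.1/√30 = 0.3834.
z* = 1.960; margin of error = 1.960 × 0.3834 = 0.7515.
2.1 ± 0.7515 → (1.35, 2.85).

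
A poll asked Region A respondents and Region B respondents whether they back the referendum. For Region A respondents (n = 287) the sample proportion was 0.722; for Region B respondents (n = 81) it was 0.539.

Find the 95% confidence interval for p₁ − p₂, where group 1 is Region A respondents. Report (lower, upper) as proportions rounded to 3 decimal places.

SE₁ = √(p̂₁(1−p̂₁)/n₁) = √(0.7220·0.2780/287) = 0.02645; SE₂ = √(0.5390·0.4610/81) = 0.05539.
Independent samples: SE of the difference = √(SE₁² + SE₂²) = √(0.0006996025 + 0.0030680521) = 0.06138.
z* for 95% confidence is 1.960, so the margin of error is 1.960 × 0.06138 = 0.12030.
Point estimate p̂₁ − p̂₂ = 0.7220 − 0.5390 = 0.1830.
0.1830 ± 0.12030 → (0.063, 0.303).

(0.063, 0.303)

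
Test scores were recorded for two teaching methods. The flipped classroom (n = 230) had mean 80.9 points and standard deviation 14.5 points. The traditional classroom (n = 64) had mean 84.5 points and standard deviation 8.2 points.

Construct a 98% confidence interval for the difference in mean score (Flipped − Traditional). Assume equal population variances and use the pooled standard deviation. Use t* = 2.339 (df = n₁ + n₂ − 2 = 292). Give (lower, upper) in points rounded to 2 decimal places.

Pooled variance s_p² = [229·14.5² + 63·8.2²] / (230+64−2) = 179.3951, so s_p = 13.3938.
SE_diff = s_p·√(1/n₁ + 1/n₂) = 13.3938·√(1/230 + 1/64) = 1.8929.
t* = 2.339; margin = 2.339 × 1.8929 = 4.4275.
Difference = 80.9 − 84.5 = -3.6000.
-3.6000 ± 4.4275 → (-8.03, 0.83).

(-8.03, 0.83)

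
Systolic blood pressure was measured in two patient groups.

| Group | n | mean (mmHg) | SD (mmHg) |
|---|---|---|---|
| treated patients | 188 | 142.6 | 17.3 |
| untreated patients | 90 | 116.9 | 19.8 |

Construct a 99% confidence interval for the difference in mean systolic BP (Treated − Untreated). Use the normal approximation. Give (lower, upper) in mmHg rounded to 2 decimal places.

Per-group SEs: s₁/√n₁ = 17.3/√188 = 1.2617, s₂/√n₂ = 19.8/√90 = 2.0871.
Unpooled SE of the difference: √(1.59188689 + 4.35598641) = 2.4388.
Margin of error = z* · SE = 2.576 × 2.4388 = 6.2823.
x̄₁ − x̄₂ = 142.6 − 116.9 = 25.7000.
CI: 25.7000 ± 6.2823 = (19.42, 31.98).

(19.42, 31.98)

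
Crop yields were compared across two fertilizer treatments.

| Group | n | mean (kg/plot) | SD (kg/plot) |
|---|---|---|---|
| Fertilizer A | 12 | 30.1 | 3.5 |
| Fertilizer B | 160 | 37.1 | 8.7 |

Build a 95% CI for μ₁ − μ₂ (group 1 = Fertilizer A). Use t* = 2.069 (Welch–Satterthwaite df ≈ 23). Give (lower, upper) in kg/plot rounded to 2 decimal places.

SE₁ = s₁/√n₁ = 3.5/√12 = 1.0104; SE₂ = 8.7/√160 = 0.6878.
Independent samples, unequal variances: SE_diff = √(SE₁² + SE₂²) = √(1.02090816 + 0.47306884) = 1.2223.
t* = 2.069, so margin of error = 2.069 × 1.2223 = 2.5289.
Difference in means = 30.1 − 37.1 = -7.0000.
-7.0000 ± 2.5289 → (-9.53, -4.47).

(-9.53, -4.47)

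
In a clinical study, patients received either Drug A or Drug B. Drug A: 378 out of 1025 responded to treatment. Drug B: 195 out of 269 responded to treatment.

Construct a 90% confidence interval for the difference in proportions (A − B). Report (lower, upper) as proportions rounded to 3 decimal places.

(-0.407, -0.305)

p̂₁ = 378/1025 = 0.3688 and p̂₂ = 195/269 = 0.7249.
SE₁ = √(p̂₁(1−p̂₁)/n₁) = √(0.3688·0.6312/1025) = 0.01507; SE₂ = √(0.7249·0.2751/269) = 0.02723.
Independent samples: SE of the difference = √(SE₁² + SE₂²) = √(0.0002271049 + 0.0007414729) = 0.03112.
z* for 90% confidence is 1.645, so the margin of error is 1.645 × 0.03112 = 0.05119.
Point estimate p̂₁ − p̂₂ = 0.3688 − 0.7249 = -0.3561.
-0.3561 ± 0.05119 → (-0.407, -0.305).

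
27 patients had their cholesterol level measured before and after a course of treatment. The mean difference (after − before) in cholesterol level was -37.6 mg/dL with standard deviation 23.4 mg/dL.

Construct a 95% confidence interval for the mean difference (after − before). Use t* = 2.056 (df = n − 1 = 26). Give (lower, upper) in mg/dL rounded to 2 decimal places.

(-46.86, -28.34)

This is a matched-pairs design, so SE = s_d/√n = 23.4/√27 = 4.5033.
Margin = 2.056 × 4.5033 = 9.2588; the interval is -37.6 ± 9.2588 = (-46.86, -28.34).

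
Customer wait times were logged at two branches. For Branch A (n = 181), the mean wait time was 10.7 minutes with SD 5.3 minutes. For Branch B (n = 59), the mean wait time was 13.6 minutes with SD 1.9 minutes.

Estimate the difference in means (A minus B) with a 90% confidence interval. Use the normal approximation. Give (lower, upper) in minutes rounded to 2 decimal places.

(-3.67, -2.13)

Standard errors of each mean: 5.3/√181 = 0.3939 and 1.9/√59 = 0.2474.
SE(x̄₁ − x̄₂) = √(0.3939² + 0.2474²) = 0.4651 for independent samples with unequal variances.
With z* = 1.645, the margin is 1.645 × 0.4651 = 0.7651.
x̄₁ − x̄₂ = 10.7 − 13.6 = -2.9000; the interval is -2.9000 ± 0.7651 = (-3.67, -2.13).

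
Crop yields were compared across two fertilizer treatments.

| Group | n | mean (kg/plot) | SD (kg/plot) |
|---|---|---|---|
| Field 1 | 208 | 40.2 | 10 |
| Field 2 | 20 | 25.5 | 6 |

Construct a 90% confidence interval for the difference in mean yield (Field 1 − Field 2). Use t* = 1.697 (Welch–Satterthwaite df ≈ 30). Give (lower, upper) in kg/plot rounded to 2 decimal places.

(12.14, 17.26)

SE₁ = s₁/√n₁ = 10/√208 = 0.6934; SE₂ = 6/√20 = 1.3416.
Independent samples, unequal variances: SE_diff = √(SE₁² + SE₂²) = √(0.48080356 + 1.79989056) = 1.5102.
t* = 1.697, so margin of error = 1.697 × 1.5102 = 2.5628.
Difference in means = 40.2 − 25.5 = 14.7000.
14.7000 ± 2.5628 → (12.14, 17.26).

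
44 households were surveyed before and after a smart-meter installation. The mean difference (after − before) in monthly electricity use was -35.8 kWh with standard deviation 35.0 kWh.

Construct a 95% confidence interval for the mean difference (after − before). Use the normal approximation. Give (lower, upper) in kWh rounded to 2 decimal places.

(-46.14, -25.46)

This is a matched-pairs design, so SE = s_d/√n = 35.0/√44 = 5.2764.
Margin = 1.960 × 5.2764 = 10.3417; the interval is -35.8 ± 10.3417 = (-46.14, -25.46).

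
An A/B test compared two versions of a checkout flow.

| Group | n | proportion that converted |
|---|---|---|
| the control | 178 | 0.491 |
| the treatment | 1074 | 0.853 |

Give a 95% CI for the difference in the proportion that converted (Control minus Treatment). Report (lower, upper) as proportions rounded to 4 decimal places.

(-0.4384, -0.2856)

SE₁ = √(p̂₁(1−p̂₁)/n₁) = √(0.4910·0.5090/178) = 0.03747; SE₂ = √(0.8530·0.1470/1074) = 0.01081.
Independent samples: SE of the difference = √(SE₁² + SE₂²) = √(0.0014040009 + 0.0001168561) = 0.03900.
z* for 95% confidence is 1.960, so the margin of error is 1.960 × 0.03900 = 0.07644.
Point estimate p̂₁ − p̂₂ = 0.4910 − 0.8530 = -0.3620.
-0.3620 ± 0.07644 → (-0.4384, -0.2856).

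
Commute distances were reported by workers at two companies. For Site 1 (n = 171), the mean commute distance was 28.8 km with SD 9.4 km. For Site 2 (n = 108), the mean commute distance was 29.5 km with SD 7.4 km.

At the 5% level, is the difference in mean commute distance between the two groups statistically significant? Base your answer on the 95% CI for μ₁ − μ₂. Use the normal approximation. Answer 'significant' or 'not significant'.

Per-group SEs: s₁/√n₁ = 9.4/√171 = 0.7188, s₂/√n₂ = 7.4/√108 = 0.7121.
Unpooled SE of the difference: √(0.51667344 + 0.50708641) = 1.0118.
Margin of error = z* · SE = 1.960 × 1.0118 = 1.9831.
x̄₁ − x̄₂ = 28.8 − 29.5 = -0.7000.
CI: -0.7000 ± 1.9831 = (-2.6831, 1.2831).
The interval (-2.6831, 1.2831) contains 0, so the difference is not significant.

not significant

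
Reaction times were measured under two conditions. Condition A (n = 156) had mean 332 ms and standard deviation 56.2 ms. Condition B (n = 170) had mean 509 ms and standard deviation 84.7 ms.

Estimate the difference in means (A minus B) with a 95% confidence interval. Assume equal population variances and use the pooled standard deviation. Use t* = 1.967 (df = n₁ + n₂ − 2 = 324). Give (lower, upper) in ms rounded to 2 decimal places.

(-192.81, -161.19)

s_p = √[((n₁−1)s₁² + (n₂−1)s₂²)/(n₁+n₂−2)] = √[(155·56.2² + 169·84.7²)/324] = 72.4777.
SE = 72.4777·√(1/156 + 1/170) = 8.0358.
With t* = 1.967, margin = 1.967 × 8.0358 = 15.8064.
x̄₁ − x̄₂ = 332 − 509 = -177.0000; interval -177.0000 ± 15.8064 = (-192.81, -161.19).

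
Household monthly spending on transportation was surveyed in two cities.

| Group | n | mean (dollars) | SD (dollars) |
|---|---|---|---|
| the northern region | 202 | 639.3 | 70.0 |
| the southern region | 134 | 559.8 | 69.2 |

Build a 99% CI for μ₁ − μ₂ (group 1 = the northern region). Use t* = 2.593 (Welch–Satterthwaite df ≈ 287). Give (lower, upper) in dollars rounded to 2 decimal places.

(59.42, 99.58)

Standard errors of each mean: 70.0/√202 = 4.9252 and 69.2/√134 = 5.9780.
SE(x̄₁ − x̄₂) = √(4.9252² + 5.9780²) = 7.7456 for independent samples with unequal variances.
With t* = 2.593, the margin is 2.593 × 7.7456 = 20.0843.
x̄₁ − x̄₂ = 639.3 − 559.8 = 79.5000; the interval is 79.5000 ± 20.0843 = (59.42, 99.58).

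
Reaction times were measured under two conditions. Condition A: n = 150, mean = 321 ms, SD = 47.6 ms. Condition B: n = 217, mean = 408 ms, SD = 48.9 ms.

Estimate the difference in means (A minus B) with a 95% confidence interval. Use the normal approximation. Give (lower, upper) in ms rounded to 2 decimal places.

(-97.02, -76.98)

SE₁ = s₁/√n₁ = 47.6/√150 = 3.8865; SE₂ = 48.9/√217 = 3.3195.
Independent samples, unequal variances: SE_diff = √(SE₁² + SE₂²) = √(15.10488225 + 11.01908025) = 5.1112.
z* = 1.960, so margin of error = 1.960 × 5.1112 = 10.0180.
Difference in means = 321 − 408 = -87.0000.
-87.0000 ± 10.0180 → (-97.02, -76.98).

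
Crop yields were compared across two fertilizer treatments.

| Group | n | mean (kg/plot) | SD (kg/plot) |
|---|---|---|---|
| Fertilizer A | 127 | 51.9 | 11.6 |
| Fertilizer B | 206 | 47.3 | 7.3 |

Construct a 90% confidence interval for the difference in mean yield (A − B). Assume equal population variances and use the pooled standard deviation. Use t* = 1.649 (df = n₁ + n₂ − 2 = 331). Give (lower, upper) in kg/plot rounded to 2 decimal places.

s_p = √[((n₁−1)s₁² + (n₂−1)s₂²)/(n₁+n₂−2)] = √[(126·11.6² + 205·7.3²)/331] = 9.1775.
SE = 9.1775·√(1/127 + 1/206) = 1.0354.
With t* = 1.649, margin = 1.649 × 1.0354 = 1.7074.
x̄₁ − x̄₂ = 51.9 − 47.3 = 4.6000; interval 4.6000 ± 1.7074 = (2.89, 6.31).

(2.89, 6.31)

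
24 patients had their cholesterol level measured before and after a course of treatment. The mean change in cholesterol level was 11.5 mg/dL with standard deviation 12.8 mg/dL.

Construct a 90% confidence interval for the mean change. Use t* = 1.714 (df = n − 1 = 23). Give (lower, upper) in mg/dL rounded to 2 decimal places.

Paired design: SE = s_d/√n = 12.8/√24 = 2.6128.
t* = 1.714; margin of error = 1.714 × 2.6128 = 4.4783.
11.5 ± 4.4783 → (7.02, 15.98).

(7.02, 15.98)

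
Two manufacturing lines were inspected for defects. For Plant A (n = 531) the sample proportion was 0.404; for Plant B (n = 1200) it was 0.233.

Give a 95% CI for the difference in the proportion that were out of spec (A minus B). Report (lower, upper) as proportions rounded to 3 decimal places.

The two standard errors are √(0.4040×0.5960/531) = 0.02129 and √(0.2330×0.7670/1200) = 0.01220.
Because the samples are independent, SE_diff = √(0.02129² + 0.01220²) = 0.02454.
Using z* = 1.960 for 95%, ME = 1.960 × 0.02454 = 0.04810.
p̂₁ − p̂₂ = 0.1710; interval 0.1710 ± 0.04810 gives (0.123, 0.219).

(0.123, 0.219)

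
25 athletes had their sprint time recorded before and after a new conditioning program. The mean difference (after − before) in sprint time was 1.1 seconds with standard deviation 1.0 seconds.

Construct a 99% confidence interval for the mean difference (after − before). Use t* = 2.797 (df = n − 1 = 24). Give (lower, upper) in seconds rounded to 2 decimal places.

(0.54, 1.66)

This is a matched-pairs design, so SE = s_d/√n = 1.0/√25 = 0.2000.
Margin = 2.797 × 0.2000 = 0.5594; the interval is 1.1 ± 0.5594 = (0.54, 1.66).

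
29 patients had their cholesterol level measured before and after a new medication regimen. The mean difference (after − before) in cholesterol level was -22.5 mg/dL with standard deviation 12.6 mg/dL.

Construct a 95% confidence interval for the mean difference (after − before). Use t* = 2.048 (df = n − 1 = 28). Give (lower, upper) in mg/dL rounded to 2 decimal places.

This is a matched-pairs design, so SE = s_d/√n = 12.6/√29 = 2.3398.
Margin = 2.048 × 2.3398 = 4.7919; the interval is -22.5 ± 4.7919 = (-27.29, -17.71).

(-27.29, -17.71)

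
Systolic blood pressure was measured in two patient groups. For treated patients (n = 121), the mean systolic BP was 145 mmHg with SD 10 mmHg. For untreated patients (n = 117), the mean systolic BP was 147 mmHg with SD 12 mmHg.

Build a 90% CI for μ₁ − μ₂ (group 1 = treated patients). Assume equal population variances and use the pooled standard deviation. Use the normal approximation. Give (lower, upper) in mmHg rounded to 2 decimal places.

(-4.35, 0.35)

Pooled variance s_p² = [120·10² + 116·12²] / (121+117−2) = 121.6271, so s_p = 11.0285.
SE_diff = s_p·√(1/n₁ + 1/n₂) = 11.0285·√(1/121 + 1/117) = 1.4299.
z* = 1.645; margin = 1.645 × 1.4299 = 2.3522.
Difference = 145 − 147 = -2.0000.
-2.0000 ± 2.3522 → (-4.35, 0.35).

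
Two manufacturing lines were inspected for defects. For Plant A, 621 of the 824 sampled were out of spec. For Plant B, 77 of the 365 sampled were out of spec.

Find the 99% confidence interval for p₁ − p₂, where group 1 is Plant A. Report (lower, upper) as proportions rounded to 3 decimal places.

First, p̂₁ = 621/824 = 0.7536; p̂₂ = 77/365 = 0.2110.
The two standard errors are √(0.7536×0.2464/824) = 0.01501 and √(0.2110×0.7890/365) = 0.02136.
Because the samples are independent, SE_diff = √(0.01501² + 0.02136²) = 0.02611.
Using z* = 2.576 for 99%, ME = 2.576 × 0.02611 = 0.06726.
p̂₁ − p̂₂ = 0.5426; interval 0.5426 ± 0.06726 gives (0.475, 0.610).

(0.475, 0.610)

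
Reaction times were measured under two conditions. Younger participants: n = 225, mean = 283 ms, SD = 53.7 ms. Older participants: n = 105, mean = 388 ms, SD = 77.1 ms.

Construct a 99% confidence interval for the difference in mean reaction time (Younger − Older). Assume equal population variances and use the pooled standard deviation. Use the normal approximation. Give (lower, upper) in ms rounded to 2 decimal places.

(-123.90, -86.10)

s_p = √[((n₁−1)s₁² + (n₂−1)s₂²)/(n₁+n₂−2)] = √[(224·53.7² + 104·77.1²)/328] = 62.0819.
SE = 62.0819·√(1/225 + 1/105) = 7.3373.
With z* = 2.576, margin = 2.576 × 7.3373 = 18.9009.
x̄₁ − x̄₂ = 283 − 388 = -105.0000; interval -105.0000 ± 18.9009 = (-123.90, -86.10).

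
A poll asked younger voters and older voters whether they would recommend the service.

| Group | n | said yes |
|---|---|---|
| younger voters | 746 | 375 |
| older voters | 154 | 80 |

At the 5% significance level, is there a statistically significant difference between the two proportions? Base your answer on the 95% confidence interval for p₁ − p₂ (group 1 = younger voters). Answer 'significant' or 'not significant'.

Sample proportions: 375/746 = 0.5027, 80/154 = 0.5195.
Each SE is √(p̂(1−p̂)/n): √(0.5027·0.4973/746) = 0.01831 and √(0.5195·0.4805/154) = 0.04026.
SE(p̂₁ − p̂₂) = √(SE₁² + SE₂²) = √(0.0003352561 + 0.0016208676) = 0.04423, since the two samples are independent.
At 95% confidence z* = 1.960; margin = 1.960 × 0.04423 = 0.08669.
The difference is 0.5027 − 0.5195 = -0.0168, so the interval is -0.0168 ± 0.08669 = (-0.10349, 0.06989).
The interval (-0.10349, 0.06989) contains 0, so the difference is not significant.

not significant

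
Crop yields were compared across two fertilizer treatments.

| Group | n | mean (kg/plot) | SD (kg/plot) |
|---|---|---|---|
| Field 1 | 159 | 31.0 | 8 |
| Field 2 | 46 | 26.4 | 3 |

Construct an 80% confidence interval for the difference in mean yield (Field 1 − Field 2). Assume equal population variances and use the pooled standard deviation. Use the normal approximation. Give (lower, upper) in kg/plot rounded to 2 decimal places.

(3.06, 6.14)

Pooled variance s_p² = [158·8² + 45·3²] / (159+46−2) = 51.8079, so s_p = 7.1978.
SE_diff = s_p·√(1/n₁ + 1/n₂) = 7.1978·√(1/159 + 1/46) = 1.2050.
z* = 1.282; margin = 1.282 × 1.2050 = 1.5448.
Difference = 31.0 − 26.4 = 4.6000.
4.6000 ± 1.5448 → (3.06, 6.14).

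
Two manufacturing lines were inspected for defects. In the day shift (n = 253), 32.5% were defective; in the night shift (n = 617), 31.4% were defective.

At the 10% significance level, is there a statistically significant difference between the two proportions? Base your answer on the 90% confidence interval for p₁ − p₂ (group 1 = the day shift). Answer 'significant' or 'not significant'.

not significant

Each SE is √(p̂(1−p̂)/n): √(0.3250·0.6750/253) = 0.02945 and √(0.3140·0.6860/617) = 0.01868.
SE(p̂₁ − p̂₂) = √(SE₁² + SE₂²) = √(0.0008673025 + 0.0003489424) = 0.03487, since the two samples are independent.
At 90% confidence z* = 1.645; margin = 1.645 × 0.03487 = 0.05736.
The difference is 0.3250 − 0.3140 = 0.0110, so the interval is 0.0110 ± 0.05736 = (-0.04636, 0.06836).
The interval (-0.04636, 0.06836) contains 0, so the difference is not significant.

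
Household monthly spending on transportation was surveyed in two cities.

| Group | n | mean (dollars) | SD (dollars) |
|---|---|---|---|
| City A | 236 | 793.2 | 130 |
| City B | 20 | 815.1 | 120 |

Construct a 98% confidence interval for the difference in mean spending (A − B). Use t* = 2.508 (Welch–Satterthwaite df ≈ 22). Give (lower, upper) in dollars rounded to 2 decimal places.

Per-group SEs: s₁/√n₁ = 130/√236 = 8.4623, s₂/√n₂ = 120/√20 = 26.8328.
Unpooled SE of the difference: √(71.61052129 + 719.99915584) = 28.1356.
Margin of error = t* · SE = 2.508 × 28.1356 = 70.5641.
x̄₁ − x̄₂ = 793.2 − 815.1 = -21.9000.
CI: -21.9000 ± 70.5641 = (-92.46, 48.66).

(-92.46, 48.66)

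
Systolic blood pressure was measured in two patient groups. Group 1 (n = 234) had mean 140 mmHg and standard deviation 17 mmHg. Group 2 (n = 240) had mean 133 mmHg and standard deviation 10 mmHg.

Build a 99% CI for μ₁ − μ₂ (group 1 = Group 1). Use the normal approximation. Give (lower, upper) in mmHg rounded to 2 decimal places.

(3.69, 10.31)

SE₁ = s₁/√n₁ = 17/√234 = 1.1113; SE₂ = 10/√240 = 0.6455.
Independent samples, unequal variances: SE_diff = √(SE₁² + SE₂²) = √(1.23498769 + 0.41667025) = 1.2852.
z* = 2.576, so margin of error = 2.576 × 1.2852 = 3.3107.
Difference in means = 140 − 133 = 7.0000.
7.0000 ± 3.3107 → (3.69, 10.31).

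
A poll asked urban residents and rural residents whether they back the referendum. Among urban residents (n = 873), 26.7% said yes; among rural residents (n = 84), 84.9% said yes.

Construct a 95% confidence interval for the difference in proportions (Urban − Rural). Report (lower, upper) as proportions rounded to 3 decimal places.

(-0.664, -0.500)

Each SE is √(p̂(1−p̂)/n): √(0.2670·0.7330/873) = 0.01497 and √(0.8490·0.1510/84) = 0.03907.
SE(p̂₁ − p̂₂) = √(SE₁² + SE₂²) = √(0.0002241009 + 0.0015264649) = 0.04184, since the two samples are independent.
At 95% confidence z* = 1.960; margin = 1.960 × 0.04184 = 0.08201.
The difference is 0.2670 − 0.8490 = -0.5820, so the interval is -0.5820 ± 0.08201 = (-0.664, -0.500).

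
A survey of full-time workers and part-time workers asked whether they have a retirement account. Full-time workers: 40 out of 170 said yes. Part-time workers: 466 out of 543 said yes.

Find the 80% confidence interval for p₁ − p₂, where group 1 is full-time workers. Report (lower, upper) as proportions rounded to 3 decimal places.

(-0.669, -0.577)

First, p̂₁ = 40/170 = 0.2353; p̂₂ = 466/543 = 0.8582.
The two standard errors are √(0.2353×0.7647/170) = 0.03253 and √(0.8582×0.1418/543) = 0.01497.
Because the samples are independent, SE_diff = √(0.03253² + 0.01497²) = 0.03581.
Using z* = 1.282 for 80%, ME = 1.282 × 0.03581 = 0.04591.
p̂₁ − p̂₂ = -0.6229; interval -0.6229 ± 0.04591 gives (-0.669, -0.577).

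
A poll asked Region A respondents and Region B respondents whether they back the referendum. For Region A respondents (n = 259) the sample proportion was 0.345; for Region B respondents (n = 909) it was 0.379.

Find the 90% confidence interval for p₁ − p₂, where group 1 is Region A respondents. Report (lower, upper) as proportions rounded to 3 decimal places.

(-0.089, 0.021)

The two standard errors are √(0.3450×0.6550/259) = 0.02954 and √(0.3790×0.6210/909) = 0.01609.
Because the samples are independent, SE_diff = √(0.02954² + 0.01609²) = 0.03364.
Using z* = 1.645 for 90%, ME = 1.645 × 0.03364 = 0.05534.
p̂₁ − p̂₂ = -0.0340; interval -0.0340 ± 0.05534 gives (-0.089, 0.021).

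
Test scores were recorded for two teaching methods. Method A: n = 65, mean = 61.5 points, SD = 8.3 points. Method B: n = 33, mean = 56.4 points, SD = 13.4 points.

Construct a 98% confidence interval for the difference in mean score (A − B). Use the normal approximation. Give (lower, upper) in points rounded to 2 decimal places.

(-0.83, 11.03)

Standard errors of each mean: 8.3/√65 = 1.0295 and 13.4/√33 = 2.3326.
SE(x̄₁ − x̄₂) = √(1.0295² + 2.3326²) = 2.5497 for independent samples with unequal variances.
With z* = 2.326, the margin is 2.326 × 2.5497 = 5.9306.
x̄₁ − x̄₂ = 61.5 − 56.4 = 5.1000; the interval is 5.1000 ± 5.9306 = (-0.83, 11.03).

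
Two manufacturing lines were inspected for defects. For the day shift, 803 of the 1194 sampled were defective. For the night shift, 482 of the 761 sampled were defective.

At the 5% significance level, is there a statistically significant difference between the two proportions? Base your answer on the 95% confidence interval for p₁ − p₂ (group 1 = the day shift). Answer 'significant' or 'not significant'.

Sample proportions: 803/1194 = 0.6725, 482/761 = 0.6334.
Each SE is √(p̂(1−p̂)/n): √(0.6725·0.3275/1194) = 0.01358 and √(0.6334·0.3666/761) = 0.01747.
SE(p̂₁ − p̂₂) = √(SE₁² + SE₂²) = √(0.0001844164 + 0.0003052009) = 0.02213, since the two samples are independent.
At 95% confidence z* = 1.960; margin = 1.960 × 0.02213 = 0.04337.
The difference is 0.6725 − 0.6334 = 0.0391, so the interval is 0.0391 ± 0.04337 = (-0.00427, 0.08247).
The interval (-0.00427, 0.08247) contains 0, so the difference is not significant.

not significant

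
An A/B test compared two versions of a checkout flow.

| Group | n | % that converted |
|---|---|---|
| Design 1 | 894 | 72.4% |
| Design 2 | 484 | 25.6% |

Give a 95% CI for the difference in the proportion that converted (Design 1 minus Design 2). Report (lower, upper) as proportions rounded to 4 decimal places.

(0.4193, 0.5167)

Each SE is √(p̂(1−p̂)/n): √(0.7240·0.2760/894) = 0.01495 and √(0.2560·0.7440/484) = 0.01984.
SE(p̂₁ − p̂₂) = √(SE₁² + SE₂²) = √(0.0002235025 + 0.0003936256) = 0.02484, since the two samples are independent.
At 95% confidence z* = 1.960; margin = 1.960 × 0.02484 = 0.04869.
The difference is 0.7240 − 0.2560 = 0.4680, so the interval is 0.4680 ± 0.04869 = (0.4193, 0.5167).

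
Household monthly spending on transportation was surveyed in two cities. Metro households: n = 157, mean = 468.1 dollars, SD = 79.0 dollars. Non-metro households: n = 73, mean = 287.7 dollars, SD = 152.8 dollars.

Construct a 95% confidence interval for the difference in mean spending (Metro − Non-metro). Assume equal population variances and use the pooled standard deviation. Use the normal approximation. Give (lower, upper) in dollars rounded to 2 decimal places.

Pooled variance s_p² = [156·79.0² + 72·152.8²] / (157+73−2) = 11643.1600, so s_p = 107.9035.
SE_diff = s_p·√(1/n₁ + 1/n₂) = 107.9035·√(1/157 + 1/73) = 15.2858.
z* = 1.960; margin = 1.960 × 15.2858 = 29.9602.
Difference = 468.1 − 287.7 = 180.4000.
180.4000 ± 29.9602 → (150.44, 210.36).

(150.44, 210.36)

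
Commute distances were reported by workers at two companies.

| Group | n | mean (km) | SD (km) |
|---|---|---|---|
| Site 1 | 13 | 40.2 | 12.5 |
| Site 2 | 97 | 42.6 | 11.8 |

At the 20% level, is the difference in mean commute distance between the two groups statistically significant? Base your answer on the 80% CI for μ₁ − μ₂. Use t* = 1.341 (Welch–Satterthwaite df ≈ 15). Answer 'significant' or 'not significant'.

Standard errors of each mean: 12.5/√13 = 3.4669 and 11.8/√97 = 1.1981.
SE(x̄₁ − x̄₂) = √(3.4669² + 1.1981²) = 3.6681 for independent samples with unequal variances.
With t* = 1.341, the margin is 1.341 × 3.6681 = 4.9189.
x̄₁ − x̄₂ = 40.2 − 42.6 = -2.4000; the interval is -2.4000 ± 4.9189 = (-7.3189, 2.5189).
The interval (-7.3189, 2.5189) contains 0, so the difference is not significant.

not significant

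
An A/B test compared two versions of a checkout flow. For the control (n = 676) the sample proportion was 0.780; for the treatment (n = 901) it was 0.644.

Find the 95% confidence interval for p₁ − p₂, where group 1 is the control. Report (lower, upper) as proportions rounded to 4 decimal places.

(0.0918, 0.1802)

SE₁ = √(p̂₁(1−p̂₁)/n₁) = √(0.7800·0.2200/676) = 0.01593; SE₂ = √(0.6440·0.3560/901) = 0.01595.
Independent samples: SE of the difference = √(SE₁² + SE₂²) = √(0.0002537649 + 0.0002544025) = 0.02254.
z* for 95% confidence is 1.960, so the margin of error is 1.960 × 0.02254 = 0.04418.
Point estimate p̂₁ − p̂₂ = 0.7800 − 0.6440 = 0.1360.
0.1360 ± 0.04418 → (0.0918, 0.1802).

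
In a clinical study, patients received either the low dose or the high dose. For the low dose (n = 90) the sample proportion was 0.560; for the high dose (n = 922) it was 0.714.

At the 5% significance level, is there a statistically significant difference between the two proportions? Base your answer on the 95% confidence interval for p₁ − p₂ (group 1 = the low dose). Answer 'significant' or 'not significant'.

Each SE is √(p̂(1−p̂)/n): √(0.5600·0.4400/90) = 0.05232 and √(0.7140·0.2860/922) = 0.01488.
SE(p̂₁ − p̂₂) = √(SE₁² + SE₂²) = √(0.0027373824 + 0.0002214144) = 0.05439, since the two samples are independent.
At 95% confidence z* = 1.960; margin = 1.960 × 0.05439 = 0.10660.
The difference is 0.5600 − 0.7140 = -0.1540, so the interval is -0.1540 ± 0.10660 = (-0.26060, -0.04740).
The interval (-0.26060, -0.04740) does not contain 0, so the difference is significant.

significant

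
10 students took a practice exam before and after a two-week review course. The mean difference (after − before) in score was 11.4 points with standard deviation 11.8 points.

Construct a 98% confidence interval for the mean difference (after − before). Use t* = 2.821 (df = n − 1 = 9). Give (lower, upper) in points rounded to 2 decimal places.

This is a matched-pairs design, so SE = s_d/√n = 11.8/√10 = 3.7315.
Margin = 2.821 × 3.7315 = 10.5266; the interval is 11.4 ± 10.5266 = (0.87, 21.93).

(0.87, 21.93)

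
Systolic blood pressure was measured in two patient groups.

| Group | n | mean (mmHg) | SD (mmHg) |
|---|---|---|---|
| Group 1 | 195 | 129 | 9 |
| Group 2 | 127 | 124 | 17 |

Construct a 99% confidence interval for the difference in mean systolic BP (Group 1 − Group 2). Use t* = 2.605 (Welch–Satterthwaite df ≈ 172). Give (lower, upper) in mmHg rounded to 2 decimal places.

(0.73, 9.27)

SE₁ = s₁/√n₁ = 9/√195 = 0.6445; SE₂ = 17/√127 = 1.5085.
Independent samples, unequal variances: SE_diff = √(SE₁² + SE₂²) = √(0.41538025 + 2.27557225) = 1.6404.
t* = 2.605, so margin of error = 2.605 × 1.6404 = 4.2732.
Difference in means = 129 − 124 = 5.0000.
5.0000 ± 4.2732 → (0.73, 9.27).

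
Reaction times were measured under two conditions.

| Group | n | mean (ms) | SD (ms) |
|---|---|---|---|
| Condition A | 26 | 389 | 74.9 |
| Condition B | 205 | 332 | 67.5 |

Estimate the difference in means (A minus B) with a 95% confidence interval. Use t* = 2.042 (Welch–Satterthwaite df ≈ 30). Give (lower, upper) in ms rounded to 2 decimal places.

SE₁ = s₁/√n₁ = 74.9/√26 = 14.6891; SE₂ = 67.5/√205 = 4.7144.
Independent samples, unequal variances: SE_diff = √(SE₁² + SE₂²) = √(215.76965881 + 22.22556736) = 15.4271.
t* = 2.042, so margin of error = 2.042 × 15.4271 = 31.5021.
Difference in means = 389 − 332 = 57.0000.
57.0000 ± 31.5021 → (25.50, 88.50).

(25.50, 88.50)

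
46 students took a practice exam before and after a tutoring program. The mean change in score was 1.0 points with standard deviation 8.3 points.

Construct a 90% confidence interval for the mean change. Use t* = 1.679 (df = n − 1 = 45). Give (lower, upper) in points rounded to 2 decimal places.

(-1.05, 3.05)

This is a matched-pairs design, so SE = s_d/√n = 8.3/√46 = 1.2238.
Margin = 1.679 × 1.2238 = 2.0548; the interval is 1.0 ± 2.0548 = (-1.05, 3.05).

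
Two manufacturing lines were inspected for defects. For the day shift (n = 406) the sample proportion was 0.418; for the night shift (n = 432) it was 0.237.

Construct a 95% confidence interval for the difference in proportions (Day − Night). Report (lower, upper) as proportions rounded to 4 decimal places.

Each SE is √(p̂(1−p̂)/n): √(0.4180·0.5820/406) = 0.02448 and √(0.2370·0.7630/432) = 0.02046.
SE(p̂₁ − p̂₂) = √(SE₁² + SE₂²) = √(0.0005992704 + 0.0004186116) = 0.03190, since the two samples are independent.
At 95% confidence z* = 1.960; margin = 1.960 × 0.03190 = 0.06252.
The difference is 0.4180 − 0.2370 = 0.1810, so the interval is 0.1810 ± 0.06252 = (0.1185, 0.2435).

(0.1185, 0.2435)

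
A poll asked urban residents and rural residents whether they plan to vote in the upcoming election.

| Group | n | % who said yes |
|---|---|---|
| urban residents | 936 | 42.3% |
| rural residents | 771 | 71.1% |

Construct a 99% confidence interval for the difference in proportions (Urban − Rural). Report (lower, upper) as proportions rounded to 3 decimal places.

The two standard errors are √(0.4230×0.5770/936) = 0.01615 and √(0.7110×0.2890/771) = 0.01633.
Because the samples are independent, SE_diff = √(0.01615² + 0.01633²) = 0.02297.
Using z* = 2.576 for 99%, ME = 2.576 × 0.02297 = 0.05917.
p̂₁ − p̂₂ = -0.2880; interval -0.2880 ± 0.05917 gives (-0.347, -0.229).

(-0.347, -0.229)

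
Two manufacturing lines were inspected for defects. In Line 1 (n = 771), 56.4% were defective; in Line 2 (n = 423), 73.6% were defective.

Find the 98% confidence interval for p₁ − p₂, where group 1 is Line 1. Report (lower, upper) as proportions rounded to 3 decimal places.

The two standard errors are √(0.5640×0.4360/771) = 0.01786 and √(0.7360×0.2640/423) = 0.02143.
Because the samples are independent, SE_diff = √(0.01786² + 0.02143²) = 0.02790.
Using z* = 2.326 for 98%, ME = 2.326 × 0.02790 = 0.06490.
p̂₁ − p̂₂ = -0.1720; interval -0.1720 ± 0.06490 gives (-0.237, -0.107).

(-0.237, -0.107)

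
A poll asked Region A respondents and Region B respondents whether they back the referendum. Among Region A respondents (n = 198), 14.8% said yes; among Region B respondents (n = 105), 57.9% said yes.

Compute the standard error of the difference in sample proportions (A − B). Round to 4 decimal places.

0.0544

Each SE is √(p̂(1−p̂)/n): √(0.1480·0.8520/198) = 0.02524 and √(0.5790·0.4210/105) = 0.04818.
SE(p̂₁ − p̂₂) = √(SE₁² + SE₂²) = √(0.0006370576 + 0.0023213124) = 0.05439, since the two samples are independent.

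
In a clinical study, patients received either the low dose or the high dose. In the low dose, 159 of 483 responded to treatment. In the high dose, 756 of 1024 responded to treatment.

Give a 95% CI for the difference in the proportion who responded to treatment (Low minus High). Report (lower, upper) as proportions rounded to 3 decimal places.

Sample proportions: 159/483 = 0.3292, 756/1024 = 0.7383.
Each SE is √(p̂(1−p̂)/n): √(0.3292·0.6708/483) = 0.02138 and √(0.7383·0.2617/1024) = 0.01374.
SE(p̂₁ − p̂₂) = √(SE₁² + SE₂²) = √(0.0004571044 + 0.0001887876) = 0.02541, since the two samples are independent.
At 95% confidence z* = 1.960; margin = 1.960 × 0.02541 = 0.04980.
The difference is 0.3292 − 0.7383 = -0.4091, so the interval is -0.4091 ± 0.04980 = (-0.459, -0.359).

(-0.459, -0.359)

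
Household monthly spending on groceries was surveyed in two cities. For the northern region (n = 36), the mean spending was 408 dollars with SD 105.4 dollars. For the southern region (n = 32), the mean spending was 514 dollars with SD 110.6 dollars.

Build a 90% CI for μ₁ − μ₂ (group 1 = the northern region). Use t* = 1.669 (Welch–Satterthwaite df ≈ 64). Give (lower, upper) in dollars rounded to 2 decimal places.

Per-group SEs: s₁/√n₁ = 105.4/√36 = 17.5667, s₂/√n₂ = 110.6/√32 = 19.5515.
Unpooled SE of the difference: √(308.58894889 + 382.26115225) = 26.2840.
Margin of error = t* · SE = 1.669 × 26.2840 = 43.8680.
x̄₁ − x̄₂ = 408 − 514 = -106.0000.
CI: -106.0000 ± 43.8680 = (-149.87, -62.13).

(-149.87, -62.13)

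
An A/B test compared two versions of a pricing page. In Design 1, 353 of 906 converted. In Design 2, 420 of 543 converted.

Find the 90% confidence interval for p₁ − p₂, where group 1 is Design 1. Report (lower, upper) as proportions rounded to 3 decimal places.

(-0.424, -0.344)

First, p̂₁ = 353/906 = 0.3896; p̂₂ = 420/543 = 0.7735.
The two standard errors are √(0.3896×0.6104/906) = 0.01620 and √(0.7735×0.2265/543) = 0.01796.
Because the samples are independent, SE_diff = √(0.01620² + 0.01796²) = 0.02419.
Using z* = 1.645 for 90%, ME = 1.645 × 0.02419 = 0.03979.
p̂₁ − p̂₂ = -0.3839; interval -0.3839 ± 0.03979 gives (-0.424, -0.344).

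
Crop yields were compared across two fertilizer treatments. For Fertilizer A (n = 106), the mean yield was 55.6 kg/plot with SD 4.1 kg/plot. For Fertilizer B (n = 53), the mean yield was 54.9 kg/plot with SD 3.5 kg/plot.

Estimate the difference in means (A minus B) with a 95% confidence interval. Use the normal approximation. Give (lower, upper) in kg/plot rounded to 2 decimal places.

(-0.52, 1.92)

Standard errors of each mean: 4.1/√106 = 0.3982 and 3.5/√53 = 0.4808.
SE(x̄₁ − x̄₂) = √(0.3982² + 0.4808²) = 0.6243 for independent samples with unequal variances.
With z* = 1.960, the margin is 1.960 × 0.6243 = 1.2236.
x̄₁ − x̄₂ = 55.6 − 54.9 = 0.7000; the interval is 0.7000 ± 1.2236 = (-0.52, 1.92).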